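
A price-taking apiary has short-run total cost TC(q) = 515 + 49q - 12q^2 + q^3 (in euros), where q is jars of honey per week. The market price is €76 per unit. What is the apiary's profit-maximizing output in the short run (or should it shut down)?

From TC, MC = TC'(q) = 49 - 24q + 3q^2 and AVC = VC/q = 49 - 12q + q^2.
The AVC parabola has its vertex at q = 12/2 = 6, where AVC = 49 - 12·6 + 6^2 = €13.
Since P = €76 ≥ min AVC = €13, price covers variable cost and the firm should produce.
Set P = MC: 76 = 49 - 24q + 3q^2 → -27 - 24q + 3q^2 = 0. The roots are q = -1 and q = 9; the profit-maximizing output is on the rising part of MC, so q* = 9.
Check: AVC at q = 9 is €22 ≤ P, so revenue covers variable cost.
Profit = P·q − TC = 76·9 − 713 = -€29, a loss, but smaller than the €515 fixed cost the firm would lose by shutting down.

Produce at q = 9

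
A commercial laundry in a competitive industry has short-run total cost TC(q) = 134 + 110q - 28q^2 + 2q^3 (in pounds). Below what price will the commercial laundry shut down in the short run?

Short-run supply begins at min AVC. From VC = 110q - 28q^2 + 2q^3, AVC = 110 - 28q + 2q^2.
dAVC/dq = -28 + 4q = 0 gives q = 7. min AVC = 110 - 28·7 + 2·7^2 = 12.
For P < £12 the firm produces nothing.

£12 per unit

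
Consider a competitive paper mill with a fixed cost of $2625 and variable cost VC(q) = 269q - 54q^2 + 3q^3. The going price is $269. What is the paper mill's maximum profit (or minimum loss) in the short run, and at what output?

Profit = -$33 at q = 12

AVC = 269 - 54q + 3q^2 has its minimum $26 at q = 9; price $269 clears that bar, so the firm operates.
With MC = 269 - 108q + 9q^2, P = MC on the upward-sloping part at q* = 12.
TR = 269·12 = 3228. TC = 2625 + 636 = 3261. Profit = 3228 − 3261 = -$33.
That loss of $33 beats the $2625 the firm would lose by shutting down; producing recovers $2592 of fixed cost.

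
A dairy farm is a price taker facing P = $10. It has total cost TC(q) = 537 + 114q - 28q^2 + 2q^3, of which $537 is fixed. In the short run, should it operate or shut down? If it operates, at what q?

Shut down

Strip out fixed cost: VC = 114q - 28q^2 + 2q^3. Then AVC = 114 - 28q + 2q^2 and MC = 114 - 56q + 6q^2.
AVC is minimized where dAVC/dq = -28 + 4q = 0, at q = 7; min AVC = 114 - 28·7 + 2·7^2 = $16.
Since P = $10 < min AVC = $16, price fails to cover variable cost at any output.
The firm minimizes its loss by shutting down and losing only its fixed cost of $537.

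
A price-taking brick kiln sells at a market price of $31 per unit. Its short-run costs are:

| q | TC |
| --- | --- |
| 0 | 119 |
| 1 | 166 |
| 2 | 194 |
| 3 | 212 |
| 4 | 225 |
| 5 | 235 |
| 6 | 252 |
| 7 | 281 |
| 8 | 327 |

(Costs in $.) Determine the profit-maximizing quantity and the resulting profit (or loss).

Profit at each row (π = 31q − TC): q=0: -119; q=1: -135; q=2: -132; q=3: -119; q=4: -101; q=5: -80; q=6: -66; q=7: -64; q=8: -79.
Profit is maximized at q = 7. AVC there is 162/7 = $23.14 ≤ P, so producing beats shutting down (which would give -$119).

q = 7; profit = -$64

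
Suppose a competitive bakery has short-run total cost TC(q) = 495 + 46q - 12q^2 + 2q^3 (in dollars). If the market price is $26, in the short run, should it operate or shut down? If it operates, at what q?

From TC, MC = TC'(q) = 46 - 24q + 6q^2 and AVC = VC/q = 46 - 12q + 2q^2.
AVC is minimized where dAVC/dq = -12 + 4q = 0, at q = 3; min AVC = 46 - 12·3 + 2·3^2 = $28.
With P < min AVC ($26 < $28), every unit sold adds to the loss.
The firm minimizes its loss by shutting down and losing only its fixed cost of $495.

Shut down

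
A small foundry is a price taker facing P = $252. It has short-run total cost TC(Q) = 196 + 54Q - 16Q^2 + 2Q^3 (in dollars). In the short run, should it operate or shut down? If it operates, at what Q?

Produce at Q = 9

From TC, MC = TC'(Q) = 54 - 32Q + 6Q^2 and AVC = VC/Q = 54 - 16Q + 2Q^2.
The AVC parabola has its vertex at Q = 16/4 = 4, where AVC = 54 - 16·4 + 2·4^2 = $22.
Because $252 ≥ $22, revenue can cover variable cost; the firm operates.
Solving P = MC: -198 - 32Q + 6Q^2 = 0 ⇒ Q = -11/3 or 9. On the upward-sloping branch, Q* = 9.
Check: AVC at Q = 9 is $72 ≤ P, so revenue covers variable cost.
Profit = P·Q − TC = 252·9 − 844 = $1424.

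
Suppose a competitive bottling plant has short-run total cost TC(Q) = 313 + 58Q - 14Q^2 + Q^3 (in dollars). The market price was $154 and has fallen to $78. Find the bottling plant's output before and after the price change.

Output falls from 12 to 10

MC = 58 - 28Q + 3Q^2; the shutdown threshold is min AVC = $9 (at Q = 7).
At P = $154 ≥ min AVC, set P = MC on the rising branch: Q = 12.
At P = $78 ≥ min AVC, set P = MC: Q = 10. The firm stays open but cuts output.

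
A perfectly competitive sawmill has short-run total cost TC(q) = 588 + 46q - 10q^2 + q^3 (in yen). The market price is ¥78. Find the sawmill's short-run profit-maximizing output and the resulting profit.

Profit = -¥204 at q = 8

AVC = 46 - 10q + q^2; min AVC = ¥21 at q = 5. Since P = ¥78 ≥ min AVC, the firm produces.
With MC = 46 - 20q + 3q^2, P = MC on the upward-sloping part at q* = 8.
TR = 78·8 = 624. TC = 588 + 240 = 828. Profit = 624 − 828 = -¥204.
By producing, the firm covers all variable cost plus ¥384 of fixed cost; shutting down would lose the full ¥588.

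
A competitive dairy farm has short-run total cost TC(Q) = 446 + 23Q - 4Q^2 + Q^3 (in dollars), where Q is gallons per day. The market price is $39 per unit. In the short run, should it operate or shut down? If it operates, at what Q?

Strip out fixed cost: VC = 23Q - 4Q^2 + Q^3. Then AVC = 23 - 4Q + Q^2 and MC = 23 - 8Q + 3Q^2.
AVC is minimized where dAVC/dQ = -4 + 2Q = 0, at Q = 2; min AVC = 23 - 4·2 + 2^2 = $19.
P = $39 exceeds min AVC = $19, so the firm stays open.
P = MC gives -16 - 8Q + 3Q^2 = 0, with roots -4/3 and 4. Take the larger (rising MC): Q* = 4.
Check: AVC at Q = 4 is $23 ≤ P, so revenue covers variable cost.
Profit = P·Q − TC = 39·4 − 538 = -$382, a loss, but smaller than the $446 fixed cost the firm would lose by shutting down.

Produce at Q = 4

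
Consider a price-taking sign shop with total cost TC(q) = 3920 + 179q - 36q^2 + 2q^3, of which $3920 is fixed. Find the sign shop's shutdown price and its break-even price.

Shutdown price = $17; break-even price = $347

AVC = 179 - 36q + 2q^2; minimized at q = 9, giving min AVC = $17. That is the shutdown price.
ATC = 3920/q + 179 - 36q + 2q^2. Setting dATC/dq = −3920/q^2 − 36 + 4q = 0 gives q = 14 (since 4·14^3 − 36·14^2 = 3920).
min ATC = 3920/14 + 179 − 36·14 + 2·14^2 = $347. That is the break-even price.
For $17 ≤ P < $347 the firm produces at a loss; below $17 it shuts down.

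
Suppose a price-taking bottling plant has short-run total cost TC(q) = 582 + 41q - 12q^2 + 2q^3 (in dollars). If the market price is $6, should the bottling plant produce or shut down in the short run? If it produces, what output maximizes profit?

Shut down

From TC, MC = TC'(q) = 41 - 24q + 6q^2 and AVC = VC/q = 41 - 12q + 2q^2.
AVC is minimized where dAVC/dq = -12 + 4q = 0, at q = 3; min AVC = 41 - 12·3 + 2·3^2 = $23.
P = $6 lies below min AVC = $23; no output level covers variable cost.
Shutting down limits the loss to fixed cost, $582.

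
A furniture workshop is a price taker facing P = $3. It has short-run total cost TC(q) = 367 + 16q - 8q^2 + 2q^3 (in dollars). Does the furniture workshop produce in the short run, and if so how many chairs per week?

Shut down

Variable cost is VC = 16q - 8q^2 + 2q^3, so AVC = VC/q = 16 - 8q + 2q^2 and MC = dTC/dq = 16 - 16q + 6q^2.
AVC is minimized where dAVC/dq = -8 + 4q = 0, at q = 2; min AVC = 16 - 8·2 + 2·2^2 = $8.
P = $3 lies below min AVC = $8; no output level covers variable cost.
Best response: produce nothing and absorb the $367 fixed cost.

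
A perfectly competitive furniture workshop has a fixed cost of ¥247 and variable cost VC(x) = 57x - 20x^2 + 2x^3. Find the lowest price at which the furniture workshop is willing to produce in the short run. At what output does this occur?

¥7 per unit, at x = 5

The firm shuts down when price falls below the minimum of average variable cost. AVC = VC/x = 57 - 20x + 2x^2.
dAVC/dx = -20 + 4x = 0 gives x = 5. min AVC = 57 - 20·5 + 2·5^2 = 7.
The firm shuts down for any P below ¥7.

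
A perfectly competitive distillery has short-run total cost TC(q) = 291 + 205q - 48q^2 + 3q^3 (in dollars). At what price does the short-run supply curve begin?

$13 per unit

The shutdown price is the minimum of AVC. VC = 205q - 48q^2 + 3q^3, so AVC = 205 - 48q + 3q^2.
dAVC/dq = -48 + 6q = 0 gives q = 8. min AVC = 205 - 48·8 + 3·8^2 = 13.
The firm shuts down for any P below $13.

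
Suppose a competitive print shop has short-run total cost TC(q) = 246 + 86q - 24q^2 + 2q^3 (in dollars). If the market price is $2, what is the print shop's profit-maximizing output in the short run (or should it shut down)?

From TC, MC = TC'(q) = 86 - 48q + 6q^2 and AVC = VC/q = 86 - 24q + 2q^2.
AVC is minimized where dAVC/dq = -24 + 4q = 0, at q = 6; min AVC = 86 - 24·6 + 2·6^2 = $14.
With P < min AVC ($2 < $14), every unit sold adds to the loss.
The firm minimizes its loss by shutting down and losing only its fixed cost of $246.

Shut down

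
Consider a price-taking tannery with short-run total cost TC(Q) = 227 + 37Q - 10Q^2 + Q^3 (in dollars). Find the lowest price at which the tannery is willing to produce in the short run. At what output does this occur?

Short-run supply begins at min AVC. From VC = 37Q - 10Q^2 + Q^3, AVC = 37 - 10Q + Q^2.
At the minimum of AVC, MC = AVC. MC = 37 - 20Q + 3Q^2; setting MC = AVC gives 2Q^2 - 10Q = 0, so Q = 5. min AVC = 12.
So the shutdown price is $12.

$12 per unit, at Q = 5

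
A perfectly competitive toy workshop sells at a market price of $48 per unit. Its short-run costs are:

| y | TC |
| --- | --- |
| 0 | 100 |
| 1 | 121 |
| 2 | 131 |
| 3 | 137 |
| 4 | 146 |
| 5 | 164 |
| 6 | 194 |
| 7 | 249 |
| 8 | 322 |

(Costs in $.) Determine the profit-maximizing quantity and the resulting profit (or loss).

y = 6; profit = $94

Tabulate TR − TC: y=0: -100; y=1: -73; y=2: -35; y=3: 7; y=4: 46; y=5: 76; y=6: 94; y=7: 87; y=8: 62.
Profit is maximized at y = 6. AVC there is 94/6 = $15.67 ≤ P, so producing beats shutting down (which would give -$100).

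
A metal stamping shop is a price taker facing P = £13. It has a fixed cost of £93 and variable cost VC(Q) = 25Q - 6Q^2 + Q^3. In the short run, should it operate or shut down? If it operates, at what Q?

Shut down

From TC, MC = TC'(Q) = 25 - 12Q + 3Q^2 and AVC = VC/Q = 25 - 6Q + Q^2.
AVC is minimized where dAVC/dQ = -6 + 2Q = 0, at Q = 3; min AVC = 25 - 6·3 + 3^2 = £16.
With P < min AVC (£13 < £16), every unit sold adds to the loss.
Shutting down limits the loss to fixed cost, £93.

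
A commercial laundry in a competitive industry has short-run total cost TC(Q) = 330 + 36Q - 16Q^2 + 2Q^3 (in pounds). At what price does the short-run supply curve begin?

The firm shuts down when price falls below the minimum of average variable cost. AVC = VC/Q = 36 - 16Q + 2Q^2.
dAVC/dQ = -16 + 4Q = 0 gives Q = 4. min AVC = 36 - 16·4 + 2·4^2 = 4.
So the shutdown price is £4.

£4 per unit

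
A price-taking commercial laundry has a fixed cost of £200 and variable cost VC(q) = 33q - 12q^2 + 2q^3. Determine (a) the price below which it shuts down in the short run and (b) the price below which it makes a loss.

AVC = 33 - 12q + 2q^2; minimized at q = 3, giving min AVC = £15. That is the shutdown price.
ATC = 200/q + 33 - 12q + 2q^2. Setting dATC/dq = −200/q^2 − 12 + 4q = 0 gives q = 5 (since 4·5^3 − 12·5^2 = 200).
min ATC = 200/5 + 33 − 12·5 + 2·5^2 = £63. That is the break-even price.
For £15 ≤ P < £63 the firm produces at a loss; below £15 it shuts down.

Shutdown price = £15; break-even price = £63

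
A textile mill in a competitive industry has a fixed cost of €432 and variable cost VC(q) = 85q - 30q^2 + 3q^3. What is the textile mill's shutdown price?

€10 per unit

The firm shuts down when price falls below the minimum of average variable cost. AVC = VC/q = 85 - 30q + 3q^2.
At the minimum of AVC, MC = AVC. MC = 85 - 60q + 9q^2; setting MC = AVC gives 6q^2 - 30q = 0, so q = 5. min AVC = 10.
The firm shuts down for any P below €10.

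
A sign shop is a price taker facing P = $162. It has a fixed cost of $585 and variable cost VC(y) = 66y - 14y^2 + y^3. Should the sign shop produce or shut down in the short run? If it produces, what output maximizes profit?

Strip out fixed cost: VC = 66y - 14y^2 + y^3. Then AVC = 66 - 14y + y^2 and MC = 66 - 28y + 3y^2.
AVC hits its minimum where MC = AVC, at y = 7, giving min AVC = 66 - 14·7 + 7^2 = $17.
Because $162 ≥ $17, revenue can cover variable cost; the firm operates.
Solving P = MC: -96 - 28y + 3y^2 = 0 ⇒ y = -8/3 or 12. On the upward-sloping branch, y* = 12.
Check: AVC at y = 12 is $42 ≤ P, so revenue covers variable cost.
Profit = P·y − TC = 162·12 − 1089 = $855.

Produce at y = 12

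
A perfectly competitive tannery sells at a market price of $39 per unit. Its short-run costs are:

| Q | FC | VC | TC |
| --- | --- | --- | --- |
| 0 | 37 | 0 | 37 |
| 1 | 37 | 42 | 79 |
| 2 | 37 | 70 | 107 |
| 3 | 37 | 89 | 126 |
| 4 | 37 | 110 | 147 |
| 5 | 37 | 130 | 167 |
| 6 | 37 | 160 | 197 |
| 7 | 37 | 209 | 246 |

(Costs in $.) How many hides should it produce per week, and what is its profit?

Q = 6; profit = $37

Tabulate TR − TC: Q=0: -37; Q=1: -40; Q=2: -29; Q=3: -9; Q=4: 9; Q=5: 28; Q=6: 37; Q=7: 27.
Profit is maximized at Q = 6. AVC there is 160/6 = $26.67 ≤ P, so producing beats shutting down (which would give -$37).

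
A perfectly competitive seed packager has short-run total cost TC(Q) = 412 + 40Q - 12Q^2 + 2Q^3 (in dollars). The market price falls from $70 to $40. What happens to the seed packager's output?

Output falls from 5 to 4

AVC = 40 - 12Q + 2Q^2, minimized at Q = 3 where min AVC = $22. MC = 40 - 24Q + 6Q^2.
At P = $70 ≥ min AVC, set P = MC on the rising branch: Q = 5.
At P = $40 ≥ min AVC, set P = MC: Q = 4. The firm stays open but cuts output.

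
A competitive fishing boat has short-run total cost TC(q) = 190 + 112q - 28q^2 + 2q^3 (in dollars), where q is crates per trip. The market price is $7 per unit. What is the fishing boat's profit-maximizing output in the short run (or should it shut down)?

Shut down

Variable cost is VC = 112q - 28q^2 + 2q^3, so AVC = VC/q = 112 - 28q + 2q^2 and MC = dTC/dq = 112 - 56q + 6q^2.
AVC hits its minimum where MC = AVC, at q = 7, giving min AVC = 112 - 28·7 + 2·7^2 = $14.
P = $7 lies below min AVC = $14; no output level covers variable cost.
Shutting down limits the loss to fixed cost, $190.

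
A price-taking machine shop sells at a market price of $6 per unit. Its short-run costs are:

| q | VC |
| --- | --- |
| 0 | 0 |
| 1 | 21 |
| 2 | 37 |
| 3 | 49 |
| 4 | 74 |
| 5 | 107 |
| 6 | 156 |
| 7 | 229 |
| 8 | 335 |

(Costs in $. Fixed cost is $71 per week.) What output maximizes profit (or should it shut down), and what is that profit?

q = 0 (shut down); profit = -$71

Profit at each row (π = 6q − TC): q=0: -71; q=1: -86; q=2: -96; q=3: -102; q=4: -121; q=5: -148; q=6: -191; q=7: -258; q=8: -358.
Profit is highest at q = 0. Equivalently, the lowest AVC in the table is 49/3 ≈ $16.33 at q = 3, and P = $6 falls below it — price never covers variable cost, so the firm shuts down and loses only its fixed cost.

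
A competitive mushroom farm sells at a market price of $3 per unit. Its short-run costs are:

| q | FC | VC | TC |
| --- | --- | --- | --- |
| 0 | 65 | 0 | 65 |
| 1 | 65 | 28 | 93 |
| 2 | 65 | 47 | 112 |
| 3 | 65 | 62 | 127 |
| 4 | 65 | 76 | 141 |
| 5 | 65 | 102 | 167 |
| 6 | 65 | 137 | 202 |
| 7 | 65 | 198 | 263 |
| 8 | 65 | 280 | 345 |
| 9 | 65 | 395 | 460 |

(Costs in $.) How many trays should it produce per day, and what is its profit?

Profit at each row (π = 3q − TC): q=0: -65; q=1: -90; q=2: -106; q=3: -118; q=4: -129; q=5: -152; q=6: -184; q=7: -242; q=8: -321; q=9: -433.
Profit is highest at q = 0. Equivalently, the lowest AVC in the table is 76/4 ≈ $19 at q = 4, and P = $3 falls below it — price never covers variable cost, so the firm shuts down and loses only its fixed cost.

q = 0 (shut down); profit = -$65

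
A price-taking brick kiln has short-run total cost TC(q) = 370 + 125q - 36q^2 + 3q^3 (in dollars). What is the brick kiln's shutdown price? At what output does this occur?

Short-run supply begins at min AVC. From VC = 125q - 36q^2 + 3q^3, AVC = 125 - 36q + 3q^2.
dAVC/dq = -36 + 6q = 0 gives q = 6. min AVC = 125 - 36·6 + 3·6^2 = 17.
The firm shuts down for any P below $17.

$17 per unit, at q = 6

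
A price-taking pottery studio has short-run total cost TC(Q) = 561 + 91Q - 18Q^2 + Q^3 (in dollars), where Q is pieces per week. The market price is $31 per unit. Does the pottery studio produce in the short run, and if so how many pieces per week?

Produce at Q = 10

Strip out fixed cost: VC = 91Q - 18Q^2 + Q^3. Then AVC = 91 - 18Q + Q^2 and MC = 91 - 36Q + 3Q^2.
AVC hits its minimum where MC = AVC, at Q = 9, giving min AVC = 91 - 18·9 + 9^2 = $10.
Since P = $31 ≥ min AVC = $10, price covers variable cost and the firm should produce.
P = MC gives 60 - 36Q + 3Q^2 = 0, with roots 2 and 10. Take the larger (rising MC): Q* = 10.
Check: AVC at Q = 10 is $11 ≤ P, so revenue covers variable cost.
Profit = P·Q − TC = 31·10 − 671 = -$361, a loss, but smaller than the $561 fixed cost the firm would lose by shutting down.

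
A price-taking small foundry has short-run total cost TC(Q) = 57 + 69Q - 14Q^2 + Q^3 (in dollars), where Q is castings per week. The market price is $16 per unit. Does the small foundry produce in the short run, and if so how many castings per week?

Shut down

Variable cost is VC = 69Q - 14Q^2 + Q^3, so AVC = VC/Q = 69 - 14Q + Q^2 and MC = dTC/dQ = 69 - 28Q + 3Q^2.
AVC is minimized where dAVC/dQ = -14 + 2Q = 0, at Q = 7; min AVC = 69 - 14·7 + 7^2 = $20.
P = $16 lies below min AVC = $20; no output level covers variable cost.
The firm minimizes its loss by shutting down and losing only its fixed cost of $57.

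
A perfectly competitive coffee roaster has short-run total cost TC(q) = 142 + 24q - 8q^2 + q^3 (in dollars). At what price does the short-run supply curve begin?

$8 per unit

Short-run supply begins at min AVC. From VC = 24q - 8q^2 + q^3, AVC = 24 - 8q + q^2.
At the minimum of AVC, MC = AVC. MC = 24 - 16q + 3q^2; setting MC = AVC gives 2q^2 - 8q = 0, so q = 4. min AVC = 8.
For P < $8 the firm produces nothing.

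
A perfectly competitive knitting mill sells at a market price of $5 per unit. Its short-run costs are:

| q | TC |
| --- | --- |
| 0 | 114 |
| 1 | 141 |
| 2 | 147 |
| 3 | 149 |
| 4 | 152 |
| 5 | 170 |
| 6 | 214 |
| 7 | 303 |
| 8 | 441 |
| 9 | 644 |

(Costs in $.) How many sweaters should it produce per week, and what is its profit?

Compute π = P·q − TC at each output: q=0: -114; q=1: -136; q=2: -137; q=3: -134; q=4: -132; q=5: -145; q=6: -184; q=7: -268; q=8: -401; q=9: -599.
Profit is highest at q = 0. Equivalently, the lowest AVC in the table is 38/4 ≈ $9.50 at q = 4, and P = $5 falls below it — price never covers variable cost, so the firm shuts down and loses only its fixed cost.

q = 0 (shut down); profit = -$114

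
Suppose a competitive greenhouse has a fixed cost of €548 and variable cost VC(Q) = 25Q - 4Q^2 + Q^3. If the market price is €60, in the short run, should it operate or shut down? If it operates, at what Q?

Strip out fixed cost: VC = 25Q - 4Q^2 + Q^3. Then AVC = 25 - 4Q + Q^2 and MC = 25 - 8Q + 3Q^2.
AVC hits its minimum where MC = AVC, at Q = 2, giving min AVC = 25 - 4·2 + 2^2 = €21.
P = €60 exceeds min AVC = €21, so the firm stays open.
Set P = MC: 60 = 25 - 8Q + 3Q^2 → -35 - 8Q + 3Q^2 = 0. The roots are Q = -7/3 and Q = 5; the profit-maximizing output is on the rising part of MC, so Q* = 5.
Check: AVC at Q = 5 is €30 ≤ P, so revenue covers variable cost.
Profit = P·Q − TC = 60·5 − 698 = -€398, a loss, but smaller than the €548 fixed cost the firm would lose by shutting down.

Produce at Q = 5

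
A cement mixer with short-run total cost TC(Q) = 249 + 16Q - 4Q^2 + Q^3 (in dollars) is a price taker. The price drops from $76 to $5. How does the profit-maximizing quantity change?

MC = 16 - 8Q + 3Q^2; the shutdown threshold is min AVC = $12 (at Q = 2).
At P = $76 ≥ min AVC, set P = MC on the rising branch: Q = 6.
At P = $5 < min AVC = $12, price no longer covers variable cost at any output, so the firm shuts down: Q = 0.

Output falls from 6 to 0 (the firm shuts down)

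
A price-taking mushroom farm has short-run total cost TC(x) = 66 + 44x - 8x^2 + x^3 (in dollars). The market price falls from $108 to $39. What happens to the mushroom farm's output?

Output falls from 8 to 5

AVC = 44 - 8x + x^2, minimized at x = 4 where min AVC = $28. MC = 44 - 16x + 3x^2.
With P = $108 above the shutdown price, P = MC gives x = 8.
At P = $39 ≥ min AVC, set P = MC: x = 5. The firm stays open but cuts output.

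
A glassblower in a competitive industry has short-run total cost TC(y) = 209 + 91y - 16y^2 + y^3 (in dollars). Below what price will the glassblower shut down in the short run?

Short-run supply begins at min AVC. From VC = 91y - 16y^2 + y^3, AVC = 91 - 16y + y^2.
At the minimum of AVC, MC = AVC. MC = 91 - 32y + 3y^2; setting MC = AVC gives 2y^2 - 16y = 0, so y = 8. min AVC = 27.
For P < $27 the firm produces nothing.

$27 per unit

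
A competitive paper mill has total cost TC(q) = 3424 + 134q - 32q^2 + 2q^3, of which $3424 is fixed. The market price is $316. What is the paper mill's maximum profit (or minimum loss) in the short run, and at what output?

Profit = -$44 at q = 13

AVC = 134 - 32q + 2q^2 has its minimum $6 at q = 8; price $316 clears that bar, so the firm operates.
MC = 134 - 64q + 6q^2. Setting P = MC and taking the root on the rising branch gives q* = 13.
TR = 316·13 = 4108. TC = 3424 + 728 = 4152. Profit = 4108 − 4152 = -$44.
By producing, the firm covers all variable cost plus $3380 of fixed cost; shutting down would lose the full $3424.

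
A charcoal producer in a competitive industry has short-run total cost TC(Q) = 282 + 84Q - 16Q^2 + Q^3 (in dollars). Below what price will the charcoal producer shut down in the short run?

The firm shuts down when price falls below the minimum of average variable cost. AVC = VC/Q = 84 - 16Q + Q^2.
dAVC/dQ = -16 + 2Q = 0 gives Q = 8. min AVC = 84 - 16·8 + 8^2 = 20.
For P < $20 the firm produces nothing.

$20 per unit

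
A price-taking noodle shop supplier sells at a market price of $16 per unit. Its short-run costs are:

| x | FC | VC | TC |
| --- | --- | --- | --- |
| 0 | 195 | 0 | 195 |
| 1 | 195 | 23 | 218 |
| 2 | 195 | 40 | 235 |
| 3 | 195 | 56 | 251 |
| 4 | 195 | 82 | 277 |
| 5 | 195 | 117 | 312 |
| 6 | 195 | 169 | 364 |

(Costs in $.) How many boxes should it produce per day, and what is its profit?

x = 0 (shut down); profit = -$195

Compute π = P·x − TC at each output: x=0: -195; x=1: -202; x=2: -203; x=3: -203; x=4: -213; x=5: -232; x=6: -268.
Profit is highest at x = 0. Equivalently, the lowest AVC in the table is 56/3 ≈ $18.67 at x = 3, and P = $16 falls below it — price never covers variable cost, so the firm shuts down and loses only its fixed cost.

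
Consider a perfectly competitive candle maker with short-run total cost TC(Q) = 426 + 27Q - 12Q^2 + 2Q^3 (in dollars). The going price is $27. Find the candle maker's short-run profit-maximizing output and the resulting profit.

AVC = 27 - 12Q + 2Q^2; min AVC = $9 at Q = 3. Since P = $27 ≥ min AVC, the firm produces.
With MC = 27 - 24Q + 6Q^2, P = MC on the upward-sloping part at Q* = 4.
TR = 27·4 = 108. TC = 426 + 44 = 470. Profit = 108 − 470 = -$362.
That loss of $362 beats the $426 the firm would lose by shutting down; producing recovers $64 of fixed cost.

Profit = -$362 at Q = 4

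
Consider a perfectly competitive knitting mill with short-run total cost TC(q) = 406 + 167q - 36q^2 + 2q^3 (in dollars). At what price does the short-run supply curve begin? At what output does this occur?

The shutdown price is the minimum of AVC. VC = 167q - 36q^2 + 2q^3, so AVC = 167 - 36q + 2q^2.
dAVC/dq = -36 + 4q = 0 gives q = 9. min AVC = 167 - 36·9 + 2·9^2 = 5.
For P < $5 the firm produces nothing.

$5 per unit, at q = 9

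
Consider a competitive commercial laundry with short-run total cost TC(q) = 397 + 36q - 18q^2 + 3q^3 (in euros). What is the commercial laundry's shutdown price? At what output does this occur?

€9 per unit, at q = 3

Short-run supply begins at min AVC. From VC = 36q - 18q^2 + 3q^3, AVC = 36 - 18q + 3q^2.
At the minimum of AVC, MC = AVC. MC = 36 - 36q + 9q^2; setting MC = AVC gives 6q^2 - 18q = 0, so q = 3. min AVC = 9.
The firm shuts down for any P below €9.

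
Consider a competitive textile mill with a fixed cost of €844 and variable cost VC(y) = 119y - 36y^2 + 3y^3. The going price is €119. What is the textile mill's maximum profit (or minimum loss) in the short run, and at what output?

Profit = -€76 at y = 8

AVC = 119 - 36y + 3y^2 has its minimum €11 at y = 6; price €119 clears that bar, so the firm operates.
With MC = 119 - 72y + 9y^2, P = MC on the upward-sloping part at y* = 8.
TR = 119·8 = 952. TC = 844 + 184 = 1028. Profit = 952 − 1028 = -€76.
By producing, the firm covers all variable cost plus €768 of fixed cost; shutting down would lose the full €844.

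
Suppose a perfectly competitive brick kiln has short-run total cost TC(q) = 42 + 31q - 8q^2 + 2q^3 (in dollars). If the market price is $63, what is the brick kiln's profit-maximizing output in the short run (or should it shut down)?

Strip out fixed cost: VC = 31q - 8q^2 + 2q^3. Then AVC = 31 - 8q + 2q^2 and MC = 31 - 16q + 6q^2.
AVC is minimized where dAVC/dq = -8 + 4q = 0, at q = 2; min AVC = 31 - 8·2 + 2·2^2 = $23.
P = $63 exceeds min AVC = $23, so the firm stays open.
Set P = MC: 63 = 31 - 16q + 6q^2 → -32 - 16q + 6q^2 = 0. The roots are q = -4/3 and q = 4; the profit-maximizing output is on the rising part of MC, so q* = 4.
Check: AVC at q = 4 is $31 ≤ P, so revenue covers variable cost.
Profit = P·q − TC = 63·4 − 166 = $86.

Produce at q = 4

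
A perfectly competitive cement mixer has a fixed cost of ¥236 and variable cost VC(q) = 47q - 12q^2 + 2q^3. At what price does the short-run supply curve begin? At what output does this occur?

Short-run supply begins at min AVC. From VC = 47q - 12q^2 + 2q^3, AVC = 47 - 12q + 2q^2.
dAVC/dq = -12 + 4q = 0 gives q = 3. min AVC = 47 - 12·3 + 2·3^2 = 29.
For P < ¥29 the firm produces nothing.

¥29 per unit, at q = 3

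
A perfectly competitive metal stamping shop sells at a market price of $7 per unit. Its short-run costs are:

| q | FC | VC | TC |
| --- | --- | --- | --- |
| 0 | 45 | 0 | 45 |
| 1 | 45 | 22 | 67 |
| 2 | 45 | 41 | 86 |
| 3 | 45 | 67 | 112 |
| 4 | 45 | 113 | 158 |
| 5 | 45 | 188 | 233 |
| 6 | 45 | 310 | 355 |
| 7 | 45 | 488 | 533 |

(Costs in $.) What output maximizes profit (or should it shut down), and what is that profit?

q = 0 (shut down); profit = -$45

Compute π = P·q − TC at each output: q=0: -45; q=1: -60; q=2: -72; q=3: -91; q=4: -130; q=5: -198; q=6: -313; q=7: -484.
Profit is highest at q = 0. Equivalently, the lowest AVC in the table is 41/2 ≈ $20.50 at q = 2, and P = $7 falls below it — price never covers variable cost, so the firm shuts down and loses only its fixed cost.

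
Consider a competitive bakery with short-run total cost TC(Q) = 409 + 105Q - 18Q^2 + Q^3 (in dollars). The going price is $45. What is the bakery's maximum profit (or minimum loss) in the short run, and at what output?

Profit = -$209 at Q = 10

AVC = 105 - 18Q + Q^2 has its minimum $24 at Q = 9; price $45 clears that bar, so the firm operates.
With MC = 105 - 36Q + 3Q^2, P = MC on the upward-sloping part at Q* = 10.
TR = 45·10 = 450. TC = 409 + 250 = 659. Profit = 450 − 659 = -$209.
That loss of $209 beats the $409 the firm would lose by shutting down; producing recovers $200 of fixed cost.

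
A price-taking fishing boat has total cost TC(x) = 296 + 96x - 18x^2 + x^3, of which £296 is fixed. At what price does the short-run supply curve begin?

Short-run supply begins at min AVC. From VC = 96x - 18x^2 + x^3, AVC = 96 - 18x + x^2.
At the minimum of AVC, MC = AVC. MC = 96 - 36x + 3x^2; setting MC = AVC gives 2x^2 - 18x = 0, so x = 9. min AVC = 15.
So the shutdown price is £15.

£15 per unit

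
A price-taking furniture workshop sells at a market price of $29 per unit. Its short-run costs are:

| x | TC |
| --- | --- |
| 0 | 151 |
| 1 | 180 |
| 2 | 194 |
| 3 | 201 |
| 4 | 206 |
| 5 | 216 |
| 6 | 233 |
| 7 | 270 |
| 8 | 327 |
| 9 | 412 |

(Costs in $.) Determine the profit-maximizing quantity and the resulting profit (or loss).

Profit at each row (π = 29x − TC): x=0: -151; x=1: -151; x=2: -136; x=3: -114; x=4: -90; x=5: -71; x=6: -59; x=7: -67; x=8: -95; x=9: -151.
Profit is maximized at x = 6. AVC there is 82/6 = $13.67 ≤ P, so producing beats shutting down (which would give -$151).

x = 6; profit = -$59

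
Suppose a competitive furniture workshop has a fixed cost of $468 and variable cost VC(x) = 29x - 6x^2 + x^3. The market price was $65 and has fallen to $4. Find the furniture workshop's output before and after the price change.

AVC = 29 - 6x + x^2, minimized at x = 3 where min AVC = $20. MC = 29 - 12x + 3x^2.
At P = $65 ≥ min AVC, set P = MC on the rising branch: x = 6.
At P = $4 < min AVC = $20, price no longer covers variable cost at any output, so the firm shuts down: x = 0.

Output falls from 6 to 0 (the firm shuts down)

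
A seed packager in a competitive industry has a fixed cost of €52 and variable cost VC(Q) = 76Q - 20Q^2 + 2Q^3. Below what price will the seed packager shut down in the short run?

€26 per unit

The firm shuts down when price falls below the minimum of average variable cost. AVC = VC/Q = 76 - 20Q + 2Q^2.
At the minimum of AVC, MC = AVC. MC = 76 - 40Q + 6Q^2; setting MC = AVC gives 4Q^2 - 20Q = 0, so Q = 5. min AVC = 26.
For P < €26 the firm produces nothing.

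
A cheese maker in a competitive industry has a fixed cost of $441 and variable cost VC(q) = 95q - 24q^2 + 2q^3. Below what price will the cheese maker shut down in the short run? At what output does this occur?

Short-run supply begins at min AVC. From VC = 95q - 24q^2 + 2q^3, AVC = 95 - 24q + 2q^2.
At the minimum of AVC, MC = AVC. MC = 95 - 48q + 6q^2; setting MC = AVC gives 4q^2 - 24q = 0, so q = 6. min AVC = 23.
For P < $23 the firm produces nothing.

$23 per unit, at q = 6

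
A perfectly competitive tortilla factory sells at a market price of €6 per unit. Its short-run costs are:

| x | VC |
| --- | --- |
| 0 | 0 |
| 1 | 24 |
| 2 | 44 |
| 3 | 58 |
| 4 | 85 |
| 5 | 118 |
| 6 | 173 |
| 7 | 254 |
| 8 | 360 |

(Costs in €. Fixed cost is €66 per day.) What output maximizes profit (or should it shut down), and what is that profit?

Compute π = P·x − TC at each output: x=0: -66; x=1: -84; x=2: -98; x=3: -106; x=4: -127; x=5: -154; x=6: -203; x=7: -278; x=8: -378.
Profit is highest at x = 0. Equivalently, the lowest AVC in the table is 58/3 ≈ €19.33 at x = 3, and P = €6 falls below it — price never covers variable cost, so the firm shuts down and loses only its fixed cost.

x = 0 (shut down); profit = -€66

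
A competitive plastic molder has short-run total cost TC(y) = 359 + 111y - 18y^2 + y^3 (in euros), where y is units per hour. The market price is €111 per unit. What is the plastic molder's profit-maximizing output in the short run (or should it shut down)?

From TC, MC = TC'(y) = 111 - 36y + 3y^2 and AVC = VC/y = 111 - 18y + y^2.
AVC is minimized where dAVC/dy = -18 + 2y = 0, at y = 9; min AVC = 111 - 18·9 + 9^2 = €30.
Because €111 ≥ €30, revenue can cover variable cost; the firm operates.
Set P = MC: 111 = 111 - 36y + 3y^2 → -36y + 3y^2 = 0. The roots are y = 0 and y = 12; the profit-maximizing output is on the rising part of MC, so y* = 12.
Check: AVC at y = 12 is €39 ≤ P, so revenue covers variable cost.
Profit = P·y − TC = 111·12 − 827 = €505.

Produce at y = 12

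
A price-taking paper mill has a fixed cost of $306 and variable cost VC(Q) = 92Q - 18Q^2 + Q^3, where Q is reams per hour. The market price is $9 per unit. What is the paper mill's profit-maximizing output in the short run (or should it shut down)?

Shut down

From TC, MC = TC'(Q) = 92 - 36Q + 3Q^2 and AVC = VC/Q = 92 - 18Q + Q^2.
AVC hits its minimum where MC = AVC, at Q = 9, giving min AVC = 92 - 18·9 + 9^2 = $11.
Since P = $9 < min AVC = $11, price fails to cover variable cost at any output.
Best response: produce nothing and absorb the $306 fixed cost.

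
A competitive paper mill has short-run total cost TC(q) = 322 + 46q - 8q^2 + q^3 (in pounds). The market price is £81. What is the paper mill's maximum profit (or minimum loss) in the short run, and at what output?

AVC = 46 - 8q + q^2 has its minimum £30 at q = 4; price £81 clears that bar, so the firm operates.
MC = 46 - 16q + 3q^2. Setting P = MC and taking the root on the rising branch gives q* = 7.
TR = 81·7 = 567. TC = 322 + 273 = 595. Profit = 567 − 595 = -£28.
By producing, the firm covers all variable cost plus £294 of fixed cost; shutting down would lose the full £322.

Profit = -£28 at q = 7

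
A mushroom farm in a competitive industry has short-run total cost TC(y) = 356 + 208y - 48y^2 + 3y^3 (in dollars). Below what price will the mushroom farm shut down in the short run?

$16 per unit

The firm shuts down when price falls below the minimum of average variable cost. AVC = VC/y = 208 - 48y + 3y^2.
dAVC/dy = -48 + 6y = 0 gives y = 8. min AVC = 208 - 48·8 + 3·8^2 = 16.
So the shutdown price is $16.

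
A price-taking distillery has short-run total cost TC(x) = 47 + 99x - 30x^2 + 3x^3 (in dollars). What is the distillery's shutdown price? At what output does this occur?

Short-run supply begins at min AVC. From VC = 99x - 30x^2 + 3x^3, AVC = 99 - 30x + 3x^2.
At the minimum of AVC, MC = AVC. MC = 99 - 60x + 9x^2; setting MC = AVC gives 6x^2 - 30x = 0, so x = 5. min AVC = 24.
So the shutdown price is $24.

$24 per unit, at x = 5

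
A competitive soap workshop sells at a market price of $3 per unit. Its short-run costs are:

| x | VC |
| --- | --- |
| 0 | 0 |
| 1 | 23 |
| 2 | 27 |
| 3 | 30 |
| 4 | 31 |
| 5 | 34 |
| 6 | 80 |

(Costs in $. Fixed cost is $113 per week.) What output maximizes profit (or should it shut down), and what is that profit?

x = 0 (shut down); profit = -$113

Tabulate TR − TC: x=0: -113; x=1: -133; x=2: -134; x=3: -134; x=4: -132; x=5: -132; x=6: -175.
Profit is highest at x = 0. Equivalently, the lowest AVC in the table is 34/5 ≈ $6.80 at x = 5, and P = $3 falls below it — price never covers variable cost, so the firm shuts down and loses only its fixed cost.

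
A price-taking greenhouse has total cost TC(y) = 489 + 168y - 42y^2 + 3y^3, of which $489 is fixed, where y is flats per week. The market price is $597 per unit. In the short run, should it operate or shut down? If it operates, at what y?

Strip out fixed cost: VC = 168y - 42y^2 + 3y^3. Then AVC = 168 - 42y + 3y^2 and MC = 168 - 84y + 9y^2.
AVC is minimized where dAVC/dy = -42 + 6y = 0, at y = 7; min AVC = 168 - 42·7 + 3·7^2 = $21.
P = $597 exceeds min AVC = $21, so the firm stays open.
P = MC gives -429 - 84y + 9y^2 = 0, with roots -11/3 and 13. Take the larger (rising MC): y* = 13.
Check: AVC at y = 13 is $129 ≤ P, so revenue covers variable cost.
Profit = P·y − TC = 597·13 − 2166 = $5595.

Produce at y = 13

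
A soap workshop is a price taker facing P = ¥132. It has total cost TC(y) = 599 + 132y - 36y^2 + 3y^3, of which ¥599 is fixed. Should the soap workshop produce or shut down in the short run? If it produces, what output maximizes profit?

Variable cost is VC = 132y - 36y^2 + 3y^3, so AVC = VC/y = 132 - 36y + 3y^2 and MC = dTC/dy = 132 - 72y + 9y^2.
AVC hits its minimum where MC = AVC, at y = 6, giving min AVC = 132 - 36·6 + 3·6^2 = ¥24.
Because ¥132 ≥ ¥24, revenue can cover variable cost; the firm operates.
Solving P = MC: -72y + 9y^2 = 0 ⇒ y = 0 or 8. On the upward-sloping branch, y* = 8.
Check: AVC at y = 8 is ¥36 ≤ P, so revenue covers variable cost.
Profit = P·y − TC = 132·8 − 887 = ¥169.

Produce at y = 8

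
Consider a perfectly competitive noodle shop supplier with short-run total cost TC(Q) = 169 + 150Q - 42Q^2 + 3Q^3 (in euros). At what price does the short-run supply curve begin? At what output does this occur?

Short-run supply begins at min AVC. From VC = 150Q - 42Q^2 + 3Q^3, AVC = 150 - 42Q + 3Q^2.
dAVC/dQ = -42 + 6Q = 0 gives Q = 7. min AVC = 150 - 42·7 + 3·7^2 = 3.
The firm shuts down for any P below €3.

€3 per unit, at Q = 7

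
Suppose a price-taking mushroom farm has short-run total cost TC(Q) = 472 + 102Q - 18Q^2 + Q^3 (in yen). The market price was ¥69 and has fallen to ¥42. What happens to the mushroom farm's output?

Output falls from 11 to 10

MC = 102 - 36Q + 3Q^2; the shutdown threshold is min AVC = ¥21 (at Q = 9).
At P = ¥69 ≥ min AVC, set P = MC on the rising branch: Q = 11.
At P = ¥42 ≥ min AVC, set P = MC: Q = 10. The firm stays open but cuts output.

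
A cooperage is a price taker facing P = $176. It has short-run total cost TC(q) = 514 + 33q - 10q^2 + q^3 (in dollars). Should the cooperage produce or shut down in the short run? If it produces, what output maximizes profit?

Produce at q = 11

Variable cost is VC = 33q - 10q^2 + q^3, so AVC = VC/q = 33 - 10q + q^2 and MC = dTC/dq = 33 - 20q + 3q^2.
The AVC parabola has its vertex at q = 10/2 = 5, where AVC = 33 - 10·5 + 5^2 = $8.
Because $176 ≥ $8, revenue can cover variable cost; the firm operates.
P = MC gives -143 - 20q + 3q^2 = 0, with roots -13/3 and 11. Take the larger (rising MC): q* = 11.
Check: AVC at q = 11 is $44 ≤ P, so revenue covers variable cost.
Profit = P·q − TC = 176·11 − 998 = $938.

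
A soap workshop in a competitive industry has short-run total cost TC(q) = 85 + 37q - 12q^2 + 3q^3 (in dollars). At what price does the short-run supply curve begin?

$25 per unit

The firm shuts down when price falls below the minimum of average variable cost. AVC = VC/q = 37 - 12q + 3q^2.
dAVC/dq = -12 + 6q = 0 gives q = 2. min AVC = 37 - 12·2 + 3·2^2 = 25.
The firm shuts down for any P below $25.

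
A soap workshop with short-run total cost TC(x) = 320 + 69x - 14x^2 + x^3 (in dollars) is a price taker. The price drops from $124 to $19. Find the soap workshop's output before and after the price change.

Output falls from 11 to 0 (the firm shuts down)

MC = 69 - 28x + 3x^2; the shutdown threshold is min AVC = $20 (at x = 7).
At P = $124 ≥ min AVC, set P = MC on the rising branch: x = 11.
At P = $19 < min AVC = $20, price no longer covers variable cost at any output, so the firm shuts down: x = 0.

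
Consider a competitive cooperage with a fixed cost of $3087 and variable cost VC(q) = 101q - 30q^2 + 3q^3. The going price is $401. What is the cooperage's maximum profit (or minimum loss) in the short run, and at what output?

Profit = -$87 at q = 10

AVC = 101 - 30q + 3q^2 has its minimum $26 at q = 5; price $401 clears that bar, so the firm operates.
MC = 101 - 60q + 9q^2. Setting P = MC and taking the root on the rising branch gives q* = 10.
TR = 401·10 = 4010. TC = 3087 + 1010 = 4097. Profit = 4010 − 4097 = -$87.
That loss of $87 beats the $3087 the firm would lose by shutting down; producing recovers $3000 of fixed cost.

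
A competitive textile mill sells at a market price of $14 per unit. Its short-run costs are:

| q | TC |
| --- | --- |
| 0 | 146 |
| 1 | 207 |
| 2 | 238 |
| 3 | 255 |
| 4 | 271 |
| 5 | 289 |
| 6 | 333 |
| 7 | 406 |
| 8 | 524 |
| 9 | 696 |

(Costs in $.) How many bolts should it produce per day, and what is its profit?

Profit at each row (π = 14q − TC): q=0: -146; q=1: -193; q=2: -210; q=3: -213; q=4: -215; q=5: -219; q=6: -249; q=7: -308; q=8: -412; q=9: -570.
Profit is highest at q = 0. Equivalently, the lowest AVC in the table is 143/5 ≈ $28.60 at q = 5, and P = $14 falls below it — price never covers variable cost, so the firm shuts down and loses only its fixed cost.

q = 0 (shut down); profit = -$146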